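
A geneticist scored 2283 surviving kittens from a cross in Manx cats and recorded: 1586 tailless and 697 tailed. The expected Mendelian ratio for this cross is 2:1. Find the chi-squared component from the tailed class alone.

5.382

Under the 2:1 hypothesis (Σ ratio = 3, N = 2283):
  tailless: 2283 × 2/3 = 1522
  tailed: 2283 × 1/3 = 761
Contribution of tailed: (697 − 761)² / 761 = 5.3824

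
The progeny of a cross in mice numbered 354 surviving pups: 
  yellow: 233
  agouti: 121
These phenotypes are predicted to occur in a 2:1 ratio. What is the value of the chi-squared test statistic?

The 2:1 ratio has 3 parts, so with N = 354 the expected counts are:
  yellow: 354 × 2/3 = 236
  agouti: 354 × 1/3 = 118
χ² = Σ (O − E)² / E
  yellow: (233 − 236)² / 236 = 0.0381
  agouti: (121 − 118)² / 118 = 0.0763
χ² = 0.0381 + 0.0763 = 0.1144 ≈ 0.114

0.114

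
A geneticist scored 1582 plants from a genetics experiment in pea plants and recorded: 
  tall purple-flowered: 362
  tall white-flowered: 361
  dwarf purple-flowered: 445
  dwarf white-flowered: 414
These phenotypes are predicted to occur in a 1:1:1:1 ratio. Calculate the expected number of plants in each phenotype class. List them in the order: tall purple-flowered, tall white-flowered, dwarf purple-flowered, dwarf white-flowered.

The 1:1:1:1 ratio has 4 parts, so with N = 1582 the expected counts are:
  tall purple-flowered: 1582 × 1/4 = 395.5
  tall white-flowered: 1582 × 1/4 = 395.5
  dwarf purple-flowered: 1582 × 1/4 = 395.5
  dwarf white-flowered: 1582 × 1/4 = 395.5

395.5, 395.5, 395.5, 395.5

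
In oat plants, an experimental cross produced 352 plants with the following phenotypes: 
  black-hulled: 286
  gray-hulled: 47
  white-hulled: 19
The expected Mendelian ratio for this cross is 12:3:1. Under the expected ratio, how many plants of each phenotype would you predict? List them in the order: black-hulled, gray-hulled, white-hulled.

The 12:3:1 ratio has 16 parts, so with N = 352 the expected counts are:
  black-hulled: 352 × 12/16 = 264
  gray-hulled: 352 × 3/16 = 66
  white-hulled: 352 × 1/16 = 22

264, 66, 22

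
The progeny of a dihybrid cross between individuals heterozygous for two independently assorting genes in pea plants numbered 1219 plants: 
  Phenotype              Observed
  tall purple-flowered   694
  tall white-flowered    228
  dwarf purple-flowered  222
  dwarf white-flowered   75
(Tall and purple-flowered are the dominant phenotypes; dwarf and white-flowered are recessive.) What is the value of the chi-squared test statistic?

0.309

A dihybrid F₂ with independent assortment and complete dominance at both loci gives a 9:3:3:1 phenotypic ratio.
Under the 9:3:3:1 hypothesis (Σ ratio = 16, N = 1219):
  tall purple-flowered: 1219 × 9/16 = 685.6875
  tall white-flowered: 1219 × 3/16 = 228.5625
  dwarf purple-flowered: 1219 × 3/16 = 228.5625
  dwarf white-flowered: 1219 × 1/16 = 76.1875
χ² = Σ (O − E)² / E
  tall purple-flowered: (694 − 685.6875)² / 685.6875 = 0.1008
  tall white-flowered: (228 − 228.5625)² / 228.5625 = 0.0014
  dwarf purple-flowered: (222 − 228.5625)² / 228.5625 = 0.1884
  dwarf white-flowered: (75 − 76.1875)² / 76.1875 = 0.0185
χ² = 0.1008 + 0.0014 + 0.1884 + 0.0185 = 0.3091 ≈ 0.309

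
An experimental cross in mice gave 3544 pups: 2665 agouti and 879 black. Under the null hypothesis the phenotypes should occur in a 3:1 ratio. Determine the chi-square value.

Under the 3:1 hypothesis (Σ ratio = 4, N = 3544):
  agouti: 3544 × 3/4 = 2658
  black: 3544 × 1/4 = 886
χ² = Σ (O − E)² / E
  agouti: (2665 − 2658)² / 2658 = 0.0184
  black: (879 − 886)² / 886 = 0.0553
χ² = 0.0184 + 0.0553 = 0.0737 ≈ 0.074

0.074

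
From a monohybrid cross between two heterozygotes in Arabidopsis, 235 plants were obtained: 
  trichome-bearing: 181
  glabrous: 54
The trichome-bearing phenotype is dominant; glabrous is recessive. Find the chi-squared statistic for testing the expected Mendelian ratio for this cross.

For a monohybrid cross between heterozygotes with complete dominance, the expected phenotypic ratio is 3:1.
The 3:1 ratio has 4 parts, so with N = 235 the expected counts are:
  trichome-bearing: 235 × 3/4 = 176.25
  glabrous: 235 × 1/4 = 58.75
χ² = Σ (O − E)² / E
  trichome-bearing: (181 − 176.25)² / 176.25 = 0.1280
  glabrous: (54 − 58.75)² / 58.75 = 0.3840
χ² = 0.1280 + 0.3840 = 0.512

0.512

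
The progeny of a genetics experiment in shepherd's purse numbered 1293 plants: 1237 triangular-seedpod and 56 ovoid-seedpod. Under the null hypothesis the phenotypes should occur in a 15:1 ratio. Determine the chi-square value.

Under the 15:1 hypothesis (Σ ratio = 16, N = 1293):
  triangular-seedpod: 1293 × 15/16 = 1212.1875
  ovoid-seedpod: 1293 × 1/16 = 80.8125
χ² = Σ (O − E)² / E
  triangular-seedpod: (1237 − 1212.1875)² / 1212.1875 = 0.5079
  ovoid-seedpod: (56 − 80.8125)² / 80.8125 = 7.6184
χ² = 0.5079 + 7.6184 = 8.1263 ≈ 8.126

8.126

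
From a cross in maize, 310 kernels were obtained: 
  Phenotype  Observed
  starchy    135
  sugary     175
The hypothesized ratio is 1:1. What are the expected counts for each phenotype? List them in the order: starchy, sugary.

Total ratio parts = 2. Expected numbers out of 310:
  starchy: 310 × 1/2 = 155
  sugary: 310 × 1/2 = 155

155, 155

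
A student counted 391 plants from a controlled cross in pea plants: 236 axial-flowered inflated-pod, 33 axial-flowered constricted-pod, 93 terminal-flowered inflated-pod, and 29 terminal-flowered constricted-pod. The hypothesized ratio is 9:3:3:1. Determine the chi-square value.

The 9:3:3:1 ratio has 16 parts, so with N = 391 the expected counts are:
  axial-flowered inflated-pod: 391 × 9/16 = 219.9375
  axial-flowered constricted-pod: 391 × 3/16 = 73.3125
  terminal-flowered inflated-pod: 391 × 3/16 = 73.3125
  terminal-flowered constricted-pod: 391 × 1/16 = 24.4375
χ² = Σ (O − E)² / E
  axial-flowered inflated-pod: (236 − 219.9375)² / 219.9375 = 1.1731
  axial-flowered constricted-pod: (33 − 73.3125)² / 73.3125 = 22.1667
  terminal-flowered inflated-pod: (93 − 73.3125)² / 73.3125 = 5.2869
  terminal-flowered constricted-pod: (29 − 24.4375)² / 24.4375 = 0.8518
χ² = 1.1731 + 22.1667 + 5.2869 + 0.8518 = 29.4785 ≈ 29.479

29.479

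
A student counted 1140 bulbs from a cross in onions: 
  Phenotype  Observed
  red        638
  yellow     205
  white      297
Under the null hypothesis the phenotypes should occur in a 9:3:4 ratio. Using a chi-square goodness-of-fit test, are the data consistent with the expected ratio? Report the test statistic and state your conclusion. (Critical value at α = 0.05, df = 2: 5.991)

Total ratio parts = 16. Expected numbers out of 1140:
  red: 1140 × 9/16 = 641.25
  yellow: 1140 × 3/16 = 213.75
  white: 1140 × 4/16 = 285
χ² = Σ (O − E)² / E
  red: (638 − 641.25)² / 641.25 = 0.0165
  yellow: (205 − 213.75)² / 213.75 = 0.3582
  white: (297 − 285)² / 285 = 0.5053
χ² = 0.0165 + 0.3582 + 0.5053 = 0.880
Degrees of freedom = 3 − 1 = 2; critical value at α = 0.05 is 5.991.
Since 0.880 < 5.991, we fail to reject the null hypothesis — the data are consistent with the 9:3:4 ratio.

0.880; consistent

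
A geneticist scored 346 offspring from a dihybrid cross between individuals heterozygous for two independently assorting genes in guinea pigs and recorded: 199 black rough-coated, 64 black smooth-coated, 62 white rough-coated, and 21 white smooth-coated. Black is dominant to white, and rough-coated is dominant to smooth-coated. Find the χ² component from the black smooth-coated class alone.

A dihybrid F₂ with independent assortment and complete dominance at both loci gives a 9:3:3:1 phenotypic ratio.
Expected counts for N = 346 under a 9:3:3:1 ratio (total parts = 16):
  black rough-coated: 346 × 9/16 = 194.625
  black smooth-coated: 346 × 3/16 = 64.875
  white rough-coated: 346 × 3/16 = 64.875
  white smooth-coated: 346 × 1/16 = 21.625
Contribution of black smooth-coated: (64 − 64.875)² / 64.875 = 0.0118

0.012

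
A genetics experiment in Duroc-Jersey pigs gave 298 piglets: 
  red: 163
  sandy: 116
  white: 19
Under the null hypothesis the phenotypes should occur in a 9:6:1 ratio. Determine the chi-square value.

0.297

The 9:6:1 ratio has 16 parts, so with N = 298 the expected counts are:
  red: 298 × 9/16 = 167.625
  sandy: 298 × 6/16 = 111.75
  white: 298 × 1/16 = 18.625
χ² = Σ (O − E)² / E
  red: (163 − 167.625)² / 167.625 = 0.1276
  sandy: (116 − 111.75)² / 111.75 = 0.1616
  white: (19 − 18.625)² / 18.625 = 0.0076
χ² = 0.1276 + 0.1616 + 0.0076 = 0.2968 ≈ 0.297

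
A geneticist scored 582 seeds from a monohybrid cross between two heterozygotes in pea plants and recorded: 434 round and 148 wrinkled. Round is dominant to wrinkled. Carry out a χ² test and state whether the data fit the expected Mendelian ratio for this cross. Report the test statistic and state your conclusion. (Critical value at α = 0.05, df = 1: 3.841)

For a monohybrid cross between heterozygotes with complete dominance, the expected phenotypic ratio is 3:1.
The 3:1 ratio has 4 parts, so with N = 582 the expected counts are:
  round: 582 × 3/4 = 436.5
  wrinkled: 582 × 1/4 = 145.5
χ² = Σ (O − E)² / E
  round: (434 − 436.5)² / 436.5 = 0.0143
  wrinkled: (148 − 145.5)² / 145.5 = 0.0430
χ² = 0.0143 + 0.0430 = 0.0573 ≈ 0.057
Degrees of freedom = 2 − 1 = 1; critical value at α = 0.05 is 3.841.
Since 0.057 < 3.841, we fail to reject the null hypothesis — the data are consistent with the 3:1 ratio.

0.057; consistent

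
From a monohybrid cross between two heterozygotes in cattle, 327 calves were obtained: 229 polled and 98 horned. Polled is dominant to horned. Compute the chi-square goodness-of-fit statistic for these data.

For a monohybrid cross between heterozygotes with complete dominance, the expected phenotypic ratio is 3:1.
The 3:1 ratio has 4 parts, so with N = 327 the expected counts are:
  polled: 327 × 3/4 = 245.25
  horned: 327 × 1/4 = 81.75
χ² = Σ (O − E)² / E
  polled: (229 − 245.25)² / 245.25 = 1.0767
  horned: (98 − 81.75)² / 81.75 = 3.2301
χ² = 1.0767 + 3.2301 = 4.3068 ≈ 4.307

4.307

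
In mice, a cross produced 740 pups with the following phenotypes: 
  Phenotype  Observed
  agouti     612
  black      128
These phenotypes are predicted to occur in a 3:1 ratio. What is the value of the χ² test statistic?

Under the 3:1 hypothesis (Σ ratio = 4, N = 740):
  agouti: 740 × 3/4 = 555
  black: 740 × 1/4 = 185
χ² = Σ (O − E)² / E
  agouti: (612 − 555)² / 555 = 5.8541
  black: (128 − 185)² / 185 = 17.5622
χ² = 5.8541 + 17.5622 = 23.4163 ≈ 23.416

23.416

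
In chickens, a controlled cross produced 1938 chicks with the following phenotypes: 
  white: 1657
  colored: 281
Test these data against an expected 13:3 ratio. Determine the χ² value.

Under the 13:3 hypothesis (Σ ratio = 16, N = 1938):
  white: 1938 × 13/16 = 1574.625
  colored: 1938 × 3/16 = 363.375
χ² = Σ (O − E)² / E
  white: (1657 − 1574.625)² / 1574.625 = 4.3094
  colored: (281 − 363.375)² / 363.375 = 18.6739
χ² = 4.3094 + 18.6739 = 22.9833 ≈ 22.983

22.983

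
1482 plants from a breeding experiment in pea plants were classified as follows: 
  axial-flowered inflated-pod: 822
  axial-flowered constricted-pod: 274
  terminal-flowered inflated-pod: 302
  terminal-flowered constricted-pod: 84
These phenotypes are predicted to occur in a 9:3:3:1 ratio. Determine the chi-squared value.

The 9:3:3:1 ratio has 16 parts, so with N = 1482 the expected counts are:
  axial-flowered inflated-pod: 1482 × 9/16 = 833.625
  axial-flowered constricted-pod: 1482 × 3/16 = 277.875
  terminal-flowered inflated-pod: 1482 × 3/16 = 277.875
  terminal-flowered constricted-pod: 1482 × 1/16 = 92.625
χ² = Σ (O − E)² / E
  axial-flowered inflated-pod: (822 − 833.625)² / 833.625 = 0.1621
  axial-flowered constricted-pod: (274 − 277.875)² / 277.875 = 0.0540
  terminal-flowered inflated-pod: (302 − 277.875)² / 277.875 = 2.0945
  terminal-flowered constricted-pod: (84 − 92.625)² / 92.625 = 0.8031
χ² = 0.1621 + 0.0540 + 2.0945 + 0.8031 = 3.1137 ≈ 3.114

3.114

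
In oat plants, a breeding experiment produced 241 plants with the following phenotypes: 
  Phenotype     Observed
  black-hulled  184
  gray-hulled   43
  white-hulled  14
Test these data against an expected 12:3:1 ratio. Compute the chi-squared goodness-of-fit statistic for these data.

0.239

Expected counts for N = 241 under a 12:3:1 ratio (total parts = 16):
  black-hulled: 241 × 12/16 = 180.75
  gray-hulled: 241 × 3/16 = 45.1875
  white-hulled: 241 × 1/16 = 15.0625
χ² = Σ (O − E)² / E
  black-hulled: (184 − 180.75)² / 180.75 = 0.0584
  gray-hulled: (43 − 45.1875)² / 45.1875 = 0.1059
  white-hulled: (14 − 15.0625)² / 15.0625 = 0.0749
χ² = 0.0584 + 0.1059 + 0.0749 = 0.2392 ≈ 0.239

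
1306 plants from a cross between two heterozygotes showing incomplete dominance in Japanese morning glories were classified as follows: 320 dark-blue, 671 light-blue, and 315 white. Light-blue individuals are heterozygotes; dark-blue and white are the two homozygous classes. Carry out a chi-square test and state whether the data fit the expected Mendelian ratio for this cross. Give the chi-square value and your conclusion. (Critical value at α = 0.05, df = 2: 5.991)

With incomplete dominance, a heterozygote × heterozygote cross gives a 1:2:1 phenotypic ratio.
Under the 1:2:1 hypothesis (Σ ratio = 4, N = 1306):
  dark-blue: 1306 × 1/4 = 326.5
  light-blue: 1306 × 2/4 = 653
  white: 1306 × 1/4 = 326.5
χ² = Σ (O − E)² / E
  dark-blue: (320 − 326.5)² / 326.5 = 0.1294
  light-blue: (671 − 653)² / 653 = 0.4962
  white: (315 − 326.5)² / 326.5 = 0.4051
χ² = 0.1294 + 0.4962 + 0.4051 = 1.0307 ≈ 1.031
Degrees of freedom = 3 − 1 = 2; critical value at α = 0.05 is 5.991.
Since 1.031 < 5.991, we fail to reject the null hypothesis — the data are consistent with the 1:2:1 ratio.

1.031; consistent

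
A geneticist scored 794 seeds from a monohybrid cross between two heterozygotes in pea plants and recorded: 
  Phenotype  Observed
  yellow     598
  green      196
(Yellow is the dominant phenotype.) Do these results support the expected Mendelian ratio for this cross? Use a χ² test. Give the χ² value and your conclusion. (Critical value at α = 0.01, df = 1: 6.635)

For a monohybrid cross between heterozygotes with complete dominance, the expected phenotypic ratio is 3:1.
Under the 3:1 hypothesis (Σ ratio = 4, N = 794):
  yellow: 794 × 3/4 = 595.5
  green: 794 × 1/4 = 198.5
χ² = Σ (O − E)² / E
  yellow: (598 − 595.5)² / 595.5 = 0.0105
  green: (196 − 198.5)² / 198.5 = 0.0315
χ² = 0.0105 + 0.0315 = 0.042
Degrees of freedom = 2 − 1 = 1; critical value at α = 0.01 is 6.635.
Since 0.042 < 6.635, we fail to reject the null hypothesis — the data are consistent with the 3:1 ratio.

0.042; consistent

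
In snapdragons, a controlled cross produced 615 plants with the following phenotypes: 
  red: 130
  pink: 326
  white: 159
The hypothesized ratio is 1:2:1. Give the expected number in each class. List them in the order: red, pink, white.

Expected counts for N = 615 under a 1:2:1 ratio (total parts = 4):
  red: 615 × 1/4 = 153.75
  pink: 615 × 2/4 = 307.5
  white: 615 × 1/4 = 153.75

153.75, 307.5, 153.75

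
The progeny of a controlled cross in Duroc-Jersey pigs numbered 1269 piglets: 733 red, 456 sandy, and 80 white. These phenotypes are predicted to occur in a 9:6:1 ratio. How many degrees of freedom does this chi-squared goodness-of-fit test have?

A goodness-of-fit test with 3 phenotype classes has df = 3 − 1 = 2.

2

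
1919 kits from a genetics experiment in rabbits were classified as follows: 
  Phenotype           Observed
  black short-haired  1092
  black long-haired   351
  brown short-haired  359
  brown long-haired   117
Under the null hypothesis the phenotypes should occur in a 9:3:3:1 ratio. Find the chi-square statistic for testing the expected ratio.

0.436

Total ratio parts = 16. Expected numbers out of 1919:
  black short-haired: 1919 × 9/16 = 1079.4375
  black long-haired: 1919 × 3/16 = 359.8125
  brown short-haired: 1919 × 3/16 = 359.8125
  brown long-haired: 1919 × 1/16 = 119.9375
χ² = Σ (O − E)² / E
  black short-haired: (1092 − 1079.4375)² / 1079.4375 = 0.1462
  black long-haired: (351 − 359.8125)² / 359.8125 = 0.2158
  brown short-haired: (359 − 359.8125)² / 359.8125 = 0.0018
  brown long-haired: (117 − 119.9375)² / 119.9375 = 0.0719
χ² = 0.1462 + 0.2158 + 0.0018 + 0.0719 = 0.4357 ≈ 0.436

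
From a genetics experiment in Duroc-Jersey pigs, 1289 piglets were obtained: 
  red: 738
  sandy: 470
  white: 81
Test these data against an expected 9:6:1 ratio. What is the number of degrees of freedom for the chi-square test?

2

A goodness-of-fit test with 3 phenotype classes has df = 3 − 1 = 2.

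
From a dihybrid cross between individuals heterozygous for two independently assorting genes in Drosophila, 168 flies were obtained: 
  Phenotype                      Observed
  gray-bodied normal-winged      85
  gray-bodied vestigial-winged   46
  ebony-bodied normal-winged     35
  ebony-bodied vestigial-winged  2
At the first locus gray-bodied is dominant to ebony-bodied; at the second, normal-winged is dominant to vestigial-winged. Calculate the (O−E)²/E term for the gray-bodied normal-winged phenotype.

A dihybrid F₂ with independent assortment and complete dominance at both loci gives a 9:3:3:1 phenotypic ratio.
Total ratio parts = 16. Expected numbers out of 168:
  gray-bodied normal-winged: 168 × 9/16 = 94.5
  gray-bodied vestigial-winged: 168 × 3/16 = 31.5
  ebony-bodied normal-winged: 168 × 3/16 = 31.5
  ebony-bodied vestigial-winged: 168 × 1/16 = 10.5
Contribution of gray-bodied normal-winged: (85 − 94.5)² / 94.5 = 0.9550

0.955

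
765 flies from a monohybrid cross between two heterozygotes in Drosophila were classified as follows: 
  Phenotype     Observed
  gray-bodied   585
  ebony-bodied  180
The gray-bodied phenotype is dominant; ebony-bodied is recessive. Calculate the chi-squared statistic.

0.882

For a monohybrid cross between heterozygotes with complete dominance, the expected phenotypic ratio is 3:1.
The 3:1 ratio has 4 parts, so with N = 765 the expected counts are:
  gray-bodied: 765 × 3/4 = 573.75
  ebony-bodied: 765 × 1/4 = 191.25
χ² = Σ (O − E)² / E
  gray-bodied: (585 − 573.75)² / 573.75 = 0.2206
  ebony-bodied: (180 − 191.25)² / 191.25 = 0.6618
χ² = 0.2206 + 0.6618 = 0.8824 ≈ 0.882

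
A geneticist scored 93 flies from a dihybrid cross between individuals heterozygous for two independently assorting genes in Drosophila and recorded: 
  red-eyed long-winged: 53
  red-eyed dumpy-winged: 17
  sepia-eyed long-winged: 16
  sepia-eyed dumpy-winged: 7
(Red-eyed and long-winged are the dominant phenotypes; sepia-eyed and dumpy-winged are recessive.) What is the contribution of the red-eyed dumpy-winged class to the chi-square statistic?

A dihybrid F₂ with independent assortment and complete dominance at both loci gives a 9:3:3:1 phenotypic ratio.
The 9:3:3:1 ratio has 16 parts, so with N = 93 the expected counts are:
  red-eyed long-winged: 93 × 9/16 = 52.3125
  red-eyed dumpy-winged: 93 × 3/16 = 17.4375
  sepia-eyed long-winged: 93 × 3/16 = 17.4375
  sepia-eyed dumpy-winged: 93 × 1/16 = 5.8125
Contribution of red-eyed dumpy-winged: (17 − 17.4375)² / 17.4375 = 0.0110

0.011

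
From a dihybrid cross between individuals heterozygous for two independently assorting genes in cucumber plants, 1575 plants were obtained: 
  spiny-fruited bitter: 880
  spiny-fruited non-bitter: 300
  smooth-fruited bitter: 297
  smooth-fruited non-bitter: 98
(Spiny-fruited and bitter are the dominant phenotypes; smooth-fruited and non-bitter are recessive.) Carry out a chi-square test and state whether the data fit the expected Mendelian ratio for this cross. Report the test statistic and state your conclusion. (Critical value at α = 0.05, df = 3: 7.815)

0.126; consistent

A dihybrid F₂ with independent assortment and complete dominance at both loci gives a 9:3:3:1 phenotypic ratio.
The 9:3:3:1 ratio has 16 parts, so with N = 1575 the expected counts are:
  spiny-fruited bitter: 1575 × 9/16 = 885.9375
  spiny-fruited non-bitter: 1575 × 3/16 = 295.3125
  smooth-fruited bitter: 1575 × 3/16 = 295.3125
  smooth-fruited non-bitter: 1575 × 1/16 = 98.4375
χ² = Σ (O − E)² / E
  spiny-fruited bitter: (880 − 885.9375)² / 885.9375 = 0.0398
  spiny-fruited non-bitter: (300 − 295.3125)² / 295.3125 = 0.0744
  smooth-fruited bitter: (297 − 295.3125)² / 295.3125 = 0.0096
  smooth-fruited non-bitter: (98 − 98.4375)² / 98.4375 = 0.0019
χ² = 0.0398 + 0.0744 + 0.0096 + 0.0019 = 0.1257 ≈ 0.126
Degrees of freedom = 4 − 1 = 3; critical value at α = 0.05 is 7.815.
Since 0.126 < 7.815, we fail to reject the null hypothesis — the data are consistent with the 9:3:3:1 ratio.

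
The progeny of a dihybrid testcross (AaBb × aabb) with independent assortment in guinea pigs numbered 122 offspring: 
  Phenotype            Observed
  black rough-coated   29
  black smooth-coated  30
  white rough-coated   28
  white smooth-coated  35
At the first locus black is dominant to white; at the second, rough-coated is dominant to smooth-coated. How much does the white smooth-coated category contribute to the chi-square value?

0.664

A dihybrid testcross with independent assortment gives a 1:1:1:1 ratio.
The 1:1:1:1 ratio has 4 parts, so with N = 122 the expected counts are:
  black rough-coated: 122 × 1/4 = 30.5
  black smooth-coated: 122 × 1/4 = 30.5
  white rough-coated: 122 × 1/4 = 30.5
  white smooth-coated: 122 × 1/4 = 30.5
Contribution of white smooth-coated: (35 − 30.5)² / 30.5 = 0.6639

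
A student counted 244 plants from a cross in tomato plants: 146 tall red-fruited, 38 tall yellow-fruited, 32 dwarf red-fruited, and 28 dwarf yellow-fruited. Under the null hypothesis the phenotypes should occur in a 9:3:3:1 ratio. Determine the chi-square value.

Under the 9:3:3:1 hypothesis (Σ ratio = 16, N = 244):
  tall red-fruited: 244 × 9/16 = 137.25
  tall yellow-fruited: 244 × 3/16 = 45.75
  dwarf red-fruited: 244 × 3/16 = 45.75
  dwarf yellow-fruited: 244 × 1/16 = 15.25
χ² = Σ (O − E)² / E
  tall red-fruited: (146 − 137.25)² / 137.25 = 0.5578
  tall yellow-fruited: (38 − 45.75)² / 45.75 = 1.3128
  dwarf red-fruited: (32 − 45.75)² / 45.75 = 4.1325
  dwarf yellow-fruited: (28 − 15.25)² / 15.25 = 10.6598
χ² = 0.5578 + 1.3128 + 4.1325 + 10.6598 = 16.6629 ≈ 16.663

16.663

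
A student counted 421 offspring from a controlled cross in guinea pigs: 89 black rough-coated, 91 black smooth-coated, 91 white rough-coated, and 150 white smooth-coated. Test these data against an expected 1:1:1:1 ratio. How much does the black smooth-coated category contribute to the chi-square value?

1.929

Total ratio parts = 4. Expected numbers out of 421:
  black rough-coated: 421 × 1/4 = 105.25
  black smooth-coated: 421 × 1/4 = 105.25
  white rough-coated: 421 × 1/4 = 105.25
  white smooth-coated: 421 × 1/4 = 105.25
Contribution of black smooth-coated: (91 − 105.25)² / 105.25 = 1.9293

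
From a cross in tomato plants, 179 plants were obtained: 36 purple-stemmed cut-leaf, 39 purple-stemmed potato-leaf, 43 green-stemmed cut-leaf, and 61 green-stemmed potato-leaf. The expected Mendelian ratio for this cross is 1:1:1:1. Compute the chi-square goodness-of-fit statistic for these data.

The 1:1:1:1 ratio has 4 parts, so with N = 179 the expected counts are:
  purple-stemmed cut-leaf: 179 × 1/4 = 44.75
  purple-stemmed potato-leaf: 179 × 1/4 = 44.75
  green-stemmed cut-leaf: 179 × 1/4 = 44.75
  green-stemmed potato-leaf: 179 × 1/4 = 44.75
χ² = Σ (O − E)² / E
  purple-stemmed cut-leaf: (36 − 44.75)² / 44.75 = 1.7109
  purple-stemmed potato-leaf: (39 − 44.75)² / 44.75 = 0.7388
  green-stemmed cut-leaf: (43 − 44.75)² / 44.75 = 0.0684
  green-stemmed potato-leaf: (61 − 44.75)² / 44.75 = 5.9008
χ² = 1.7109 + 0.7388 + 0.0684 + 5.9008 = 8.4189 ≈ 8.419

8.419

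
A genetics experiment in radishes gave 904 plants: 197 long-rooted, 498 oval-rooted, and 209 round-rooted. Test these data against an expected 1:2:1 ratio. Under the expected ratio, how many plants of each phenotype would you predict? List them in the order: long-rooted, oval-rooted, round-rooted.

The 1:2:1 ratio has 4 parts, so with N = 904 the expected counts are:
  long-rooted: 904 × 1/4 = 226
  oval-rooted: 904 × 2/4 = 452
  round-rooted: 904 × 1/4 = 226

226, 452, 226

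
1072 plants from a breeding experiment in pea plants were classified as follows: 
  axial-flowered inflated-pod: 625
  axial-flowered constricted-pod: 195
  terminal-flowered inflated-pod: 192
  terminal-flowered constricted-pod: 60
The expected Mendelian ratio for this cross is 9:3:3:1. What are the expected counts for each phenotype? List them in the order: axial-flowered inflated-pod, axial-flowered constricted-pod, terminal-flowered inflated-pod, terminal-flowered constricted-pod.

The 9:3:3:1 ratio has 16 parts, so with N = 1072 the expected counts are:
  axial-flowered inflated-pod: 1072 × 9/16 = 603
  axial-flowered constricted-pod: 1072 × 3/16 = 201
  terminal-flowered inflated-pod: 1072 × 3/16 = 201
  terminal-flowered constricted-pod: 1072 × 1/16 = 67

603, 201, 201, 67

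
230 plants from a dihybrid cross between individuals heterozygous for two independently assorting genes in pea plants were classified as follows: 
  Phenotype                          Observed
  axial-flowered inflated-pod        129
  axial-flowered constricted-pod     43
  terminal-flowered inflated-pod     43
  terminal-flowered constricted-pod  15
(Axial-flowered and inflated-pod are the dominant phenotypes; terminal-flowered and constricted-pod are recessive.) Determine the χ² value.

A dihybrid F₂ with independent assortment and complete dominance at both loci gives a 9:3:3:1 phenotypic ratio.
The 9:3:3:1 ratio has 16 parts, so with N = 230 the expected counts are:
  axial-flowered inflated-pod: 230 × 9/16 = 129.375
  axial-flowered constricted-pod: 230 × 3/16 = 43.125
  terminal-flowered inflated-pod: 230 × 3/16 = 43.125
  terminal-flowered constricted-pod: 230 × 1/16 = 14.375
χ² = Σ (O − E)² / E
  axial-flowered inflated-pod: (129 − 129.375)² / 129.375 = 0.0011
  axial-flowered constricted-pod: (43 − 43.125)² / 43.125 = 0.0004
  terminal-flowered inflated-pod: (43 − 43.125)² / 43.125 = 0.0004
  terminal-flowered constricted-pod: (15 − 14.375)² / 14.375 = 0.0272
χ² = 0.0011 + 0.0004 + 0.0004 + 0.0272 = 0.0291 ≈ 0.029

0.029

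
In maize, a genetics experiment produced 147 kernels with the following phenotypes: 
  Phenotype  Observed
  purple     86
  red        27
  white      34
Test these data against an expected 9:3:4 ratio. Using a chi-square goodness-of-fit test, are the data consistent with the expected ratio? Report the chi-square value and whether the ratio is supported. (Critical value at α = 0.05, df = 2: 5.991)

The 9:3:4 ratio has 16 parts, so with N = 147 the expected counts are:
  purple: 147 × 9/16 = 82.6875
  red: 147 × 3/16 = 27.5625
  white: 147 × 4/16 = 36.75
χ² = Σ (O − E)² / E
  purple: (86 − 82.6875)² / 82.6875 = 0.1327
  red: (27 − 27.5625)² / 27.5625 = 0.0115
  white: (34 − 36.75)² / 36.75 = 0.2058
χ² = 0.1327 + 0.0115 + 0.2058 = 0.350
Degrees of freedom = 3 − 1 = 2; critical value at α = 0.05 is 5.991.
Since 0.350 < 5.991, we fail to reject the null hypothesis — the data are consistent with the 9:3:4 ratio.

0.350; consistent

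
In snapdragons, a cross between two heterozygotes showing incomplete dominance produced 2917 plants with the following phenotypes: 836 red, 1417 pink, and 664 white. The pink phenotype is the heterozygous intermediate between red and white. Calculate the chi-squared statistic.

22.646

With incomplete dominance, a heterozygote × heterozygote cross gives a 1:2:1 phenotypic ratio.
Total ratio parts = 4. Expected numbers out of 2917:
  red: 2917 × 1/4 = 729.25
  pink: 2917 × 2/4 = 1458.5
  white: 2917 × 1/4 = 729.25
χ² = Σ (O − E)² / E
  red: (836 − 729.25)² / 729.25 = 15.6264
  pink: (1417 − 1458.5)² / 1458.5 = 1.1808
  white: (664 − 729.25)² / 729.25 = 5.8383
χ² = 15.6264 + 1.1808 + 5.8383 = 22.6455 ≈ 22.646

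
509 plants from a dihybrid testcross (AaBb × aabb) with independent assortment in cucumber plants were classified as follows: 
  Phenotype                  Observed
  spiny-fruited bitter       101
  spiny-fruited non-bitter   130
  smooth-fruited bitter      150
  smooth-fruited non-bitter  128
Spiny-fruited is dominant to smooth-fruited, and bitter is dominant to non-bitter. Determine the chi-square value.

A dihybrid testcross with independent assortment gives a 1:1:1:1 ratio.
Total ratio parts = 4. Expected numbers out of 509:
  spiny-fruited bitter: 509 × 1/4 = 127.25
  spiny-fruited non-bitter: 509 × 1/4 = 127.25
  smooth-fruited bitter: 509 × 1/4 = 127.25
  smooth-fruited non-bitter: 509 × 1/4 = 127.25
χ² = Σ (O − E)² / E
  spiny-fruited bitter: (101 − 127.25)² / 127.25 = 5.4150
  spiny-fruited non-bitter: (130 − 127.25)² / 127.25 = 0.0594
  smooth-fruited bitter: (150 − 127.25)² / 127.25 = 4.0673
  smooth-fruited non-bitter: (128 − 127.25)² / 127.25 = 0.0044
χ² = 5.4150 + 0.0594 + 4.0673 + 0.0044 = 9.5461 ≈ 9.546

9.546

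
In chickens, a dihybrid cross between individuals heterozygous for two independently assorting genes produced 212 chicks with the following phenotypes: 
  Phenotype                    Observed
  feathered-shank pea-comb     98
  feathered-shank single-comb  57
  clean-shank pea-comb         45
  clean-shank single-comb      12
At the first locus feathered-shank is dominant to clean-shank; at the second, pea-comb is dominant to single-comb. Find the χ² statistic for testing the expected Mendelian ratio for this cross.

12.084

A dihybrid F₂ with independent assortment and complete dominance at both loci gives a 9:3:3:1 phenotypic ratio.
Total ratio parts = 16. Expected numbers out of 212:
  feathered-shank pea-comb: 212 × 9/16 = 119.25
  feathered-shank single-comb: 212 × 3/16 = 39.75
  clean-shank pea-comb: 212 × 3/16 = 39.75
  clean-shank single-comb: 212 × 1/16 = 13.25
χ² = Σ (O − E)² / E
  feathered-shank pea-comb: (98 − 119.25)² / 119.25 = 3.7867
  feathered-shank single-comb: (57 − 39.75)² / 39.75 = 7.4858
  clean-shank pea-comb: (45 − 39.75)² / 39.75 = 0.6934
  clean-shank single-comb: (12 − 13.25)² / 13.25 = 0.1179
χ² = 3.7867 + 7.4858 + 0.6934 + 0.1179 = 12.0838 ≈ 12.084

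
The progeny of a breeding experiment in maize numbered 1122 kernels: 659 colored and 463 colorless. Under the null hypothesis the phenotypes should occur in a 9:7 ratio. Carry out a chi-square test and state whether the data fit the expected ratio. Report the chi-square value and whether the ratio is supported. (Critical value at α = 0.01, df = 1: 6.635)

2.814; consistent

Total ratio parts = 16. Expected numbers out of 1122:
  colored: 1122 × 9/16 = 631.125
  colorless: 1122 × 7/16 = 490.875
χ² = Σ (O − E)² / E
  colored: (659 − 631.125)² / 631.125 = 1.2312
  colorless: (463 − 490.875)² / 490.875 = 1.5829
χ² = 1.2312 + 1.5829 = 2.8141 ≈ 2.814
Degrees of freedom = 2 − 1 = 1; critical value at α = 0.01 is 6.635.
Since 2.814 < 6.635, we fail to reject the null hypothesis — the data are consistent with the 9:7 ratio.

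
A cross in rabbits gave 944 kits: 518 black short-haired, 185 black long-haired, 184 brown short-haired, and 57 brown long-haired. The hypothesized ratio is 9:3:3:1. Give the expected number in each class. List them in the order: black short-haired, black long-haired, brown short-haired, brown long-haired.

531, 177, 177, 59

Expected counts for N = 944 under a 9:3:3:1 ratio (total parts = 16):
  black short-haired: 944 × 9/16 = 531
  black long-haired: 944 × 3/16 = 177
  brown short-haired: 944 × 3/16 = 177
  brown long-haired: 944 × 1/16 = 59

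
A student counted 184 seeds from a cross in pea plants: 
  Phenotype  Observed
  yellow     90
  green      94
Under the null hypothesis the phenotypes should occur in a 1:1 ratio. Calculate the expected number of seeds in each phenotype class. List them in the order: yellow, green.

92, 92

The 1:1 ratio has 2 parts, so with N = 184 the expected counts are:
  yellow: 184 × 1/2 = 92
  green: 184 × 1/2 = 92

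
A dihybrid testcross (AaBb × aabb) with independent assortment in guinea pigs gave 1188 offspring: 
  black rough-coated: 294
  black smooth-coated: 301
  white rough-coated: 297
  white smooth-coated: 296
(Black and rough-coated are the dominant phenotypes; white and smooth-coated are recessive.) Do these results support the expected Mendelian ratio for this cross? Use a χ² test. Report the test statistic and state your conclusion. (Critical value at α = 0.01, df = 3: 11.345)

A dihybrid testcross with independent assortment gives a 1:1:1:1 ratio.
Total ratio parts = 4. Expected numbers out of 1188:
  black rough-coated: 1188 × 1/4 = 297
  black smooth-coated: 1188 × 1/4 = 297
  white rough-coated: 1188 × 1/4 = 297
  white smooth-coated: 1188 × 1/4 = 297
χ² = Σ (O − E)² / E
  black rough-coated: (294 − 297)² / 297 = 0.0303
  black smooth-coated: (301 − 297)² / 297 = 0.0539
  white rough-coated: (297 − 297)² / 297 = 0.0000
  white smooth-coated: (296 − 297)² / 297 = 0.0034
χ² = 0.0303 + 0.0539 + 0.0000 + 0.0034 = 0.0876 ≈ 0.088
Degrees of freedom = 4 − 1 = 3; critical value at α = 0.01 is 11.345.
Since 0.088 < 11.345, we fail to reject the null hypothesis — the data are consistent with the 1:1:1:1 ratio.

0.088; consistent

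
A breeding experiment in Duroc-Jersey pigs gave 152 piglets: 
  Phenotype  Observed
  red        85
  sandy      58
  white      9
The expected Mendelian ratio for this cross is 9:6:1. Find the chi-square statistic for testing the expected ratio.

Expected counts for N = 152 under a 9:6:1 ratio (total parts = 16):
  red: 152 × 9/16 = 85.5
  sandy: 152 × 6/16 = 57
  white: 152 × 1/16 = 9.5
χ² = Σ (O − E)² / E
  red: (85 − 85.5)² / 85.5 = 0.0029
  sandy: (58 − 57)² / 57 = 0.0175
  white: (9 − 9.5)² / 9.5 = 0.0263
χ² = 0.0029 + 0.0175 + 0.0263 = 0.0467 ≈ 0.047

0.047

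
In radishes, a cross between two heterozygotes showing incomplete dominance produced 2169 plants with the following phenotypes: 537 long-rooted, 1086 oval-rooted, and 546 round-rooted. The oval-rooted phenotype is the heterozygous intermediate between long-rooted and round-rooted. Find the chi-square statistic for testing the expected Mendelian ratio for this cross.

0.079

With incomplete dominance, a heterozygote × heterozygote cross gives a 1:2:1 phenotypic ratio.
Total ratio parts = 4. Expected numbers out of 2169:
  long-rooted: 2169 × 1/4 = 542.25
  oval-rooted: 2169 × 2/4 = 1084.5
  round-rooted: 2169 × 1/4 = 542.25
χ² = Σ (O − E)² / E
  long-rooted: (537 − 542.25)² / 542.25 = 0.0508
  oval-rooted: (1086 − 1084.5)² / 1084.5 = 0.0021
  round-rooted: (546 − 542.25)² / 542.25 = 0.0259
χ² = 0.0508 + 0.0021 + 0.0259 = 0.0788 ≈ 0.079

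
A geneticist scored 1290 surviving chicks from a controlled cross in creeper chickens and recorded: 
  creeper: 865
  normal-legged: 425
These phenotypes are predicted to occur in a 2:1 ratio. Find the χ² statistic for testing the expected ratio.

Under the 2:1 hypothesis (Σ ratio = 3, N = 1290):
  creeper: 1290 × 2/3 = 860
  normal-legged: 1290 × 1/3 = 430
χ² = Σ (O − E)² / E
  creeper: (865 − 860)² / 860 = 0.0291
  normal-legged: (425 − 430)² / 430 = 0.0581
χ² = 0.0291 + 0.0581 = 0.0872 ≈ 0.087

0.087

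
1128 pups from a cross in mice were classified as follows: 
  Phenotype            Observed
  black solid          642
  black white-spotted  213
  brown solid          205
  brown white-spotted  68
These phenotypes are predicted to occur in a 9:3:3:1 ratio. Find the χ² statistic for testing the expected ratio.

The 9:3:3:1 ratio has 16 parts, so with N = 1128 the expected counts are:
  black solid: 1128 × 9/16 = 634.5
  black white-spotted: 1128 × 3/16 = 211.5
  brown solid: 1128 × 3/16 = 211.5
  brown white-spotted: 1128 × 1/16 = 70.5
χ² = Σ (O − E)² / E
  black solid: (642 − 634.5)² / 634.5 = 0.0887
  black white-spotted: (213 − 211.5)² / 211.5 = 0.0106
  brown solid: (205 − 211.5)² / 211.5 = 0.1998
  brown white-spotted: (68 − 70.5)² / 70.5 = 0.0887
χ² = 0.0887 + 0.0106 + 0.1998 + 0.0887 = 0.3878 ≈ 0.388

0.388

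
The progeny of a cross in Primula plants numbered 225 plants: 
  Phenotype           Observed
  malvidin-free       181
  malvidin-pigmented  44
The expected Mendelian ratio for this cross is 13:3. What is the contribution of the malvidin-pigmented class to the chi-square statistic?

0.078

The 13:3 ratio has 16 parts, so with N = 225 the expected counts are:
  malvidin-free: 225 × 13/16 = 182.8125
  malvidin-pigmented: 225 × 3/16 = 42.1875
Contribution of malvidin-pigmented: (44 − 42.1875)² / 42.1875 = 0.0779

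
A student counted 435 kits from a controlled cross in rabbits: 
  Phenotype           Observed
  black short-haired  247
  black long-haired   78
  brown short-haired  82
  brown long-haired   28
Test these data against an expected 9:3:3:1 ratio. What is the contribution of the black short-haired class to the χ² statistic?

0.022

Total ratio parts = 16. Expected numbers out of 435:
  black short-haired: 435 × 9/16 = 244.6875
  black long-haired: 435 × 3/16 = 81.5625
  brown short-haired: 435 × 3/16 = 81.5625
  brown long-haired: 435 × 1/16 = 27.1875
Contribution of black short-haired: (247 − 244.6875)² / 244.6875 = 0.0219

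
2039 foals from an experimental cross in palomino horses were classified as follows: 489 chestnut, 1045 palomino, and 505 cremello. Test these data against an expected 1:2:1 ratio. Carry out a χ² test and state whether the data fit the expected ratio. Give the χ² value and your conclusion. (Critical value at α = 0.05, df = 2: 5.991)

1.527; consistent

The 1:2:1 ratio has 4 parts, so with N = 2039 the expected counts are:
  chestnut: 2039 × 1/4 = 509.75
  palomino: 2039 × 2/4 = 1019.5
  cremello: 2039 × 1/4 = 509.75
χ² = Σ (O − E)² / E
  chestnut: (489 − 509.75)² / 509.75 = 0.8447
  palomino: (1045 − 1019.5)² / 1019.5 = 0.6378
  cremello: (505 − 509.75)² / 509.75 = 0.0443
χ² = 0.8447 + 0.6378 + 0.0443 = 1.5268 ≈ 1.527
Degrees of freedom = 3 − 1 = 2; critical value at α = 0.05 is 5.991.
Since 1.527 < 5.991, we fail to reject the null hypothesis — the data are consistent with the 1:2:1 ratio.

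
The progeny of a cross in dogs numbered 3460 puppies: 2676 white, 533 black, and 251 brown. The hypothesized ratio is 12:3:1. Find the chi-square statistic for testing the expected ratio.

28.765

Under the 12:3:1 hypothesis (Σ ratio = 16, N = 3460):
  white: 3460 × 12/16 = 2595
  black: 3460 × 3/16 = 648.75
  brown: 3460 × 1/16 = 216.25
χ² = Σ (O − E)² / E
  white: (2676 − 2595)² / 2595 = 2.5283
  black: (533 − 648.75)² / 648.75 = 20.6521
  brown: (251 − 216.25)² / 216.25 = 5.5841
χ² = 2.5283 + 20.6521 + 5.5841 = 28.7645 ≈ 28.765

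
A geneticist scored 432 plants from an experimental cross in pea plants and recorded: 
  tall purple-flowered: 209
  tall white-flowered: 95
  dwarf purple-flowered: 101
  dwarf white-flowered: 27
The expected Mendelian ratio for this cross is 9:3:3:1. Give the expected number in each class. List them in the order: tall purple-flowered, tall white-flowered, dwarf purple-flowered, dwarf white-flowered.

243, 81, 81, 27

Expected counts for N = 432 under a 9:3:3:1 ratio (total parts = 16):
  tall purple-flowered: 432 × 9/16 = 243
  tall white-flowered: 432 × 3/16 = 81
  dwarf purple-flowered: 432 × 3/16 = 81
  dwarf white-flowered: 432 × 1/16 = 27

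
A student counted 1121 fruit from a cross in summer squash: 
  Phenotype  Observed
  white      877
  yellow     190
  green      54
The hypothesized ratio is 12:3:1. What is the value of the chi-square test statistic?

Expected counts for N = 1121 under a 12:3:1 ratio (total parts = 16):
  white: 1121 × 12/16 = 840.75
  yellow: 1121 × 3/16 = 210.1875
  green: 1121 × 1/16 = 70.0625
χ² = Σ (O − E)² / E
  white: (877 − 840.75)² / 840.75 = 1.5630
  yellow: (190 − 210.1875)² / 210.1875 = 1.9389
  green: (54 − 70.0625)² / 70.0625 = 3.6825
χ² = 1.5630 + 1.9389 + 3.6825 = 7.1844 ≈ 7.184

7.184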